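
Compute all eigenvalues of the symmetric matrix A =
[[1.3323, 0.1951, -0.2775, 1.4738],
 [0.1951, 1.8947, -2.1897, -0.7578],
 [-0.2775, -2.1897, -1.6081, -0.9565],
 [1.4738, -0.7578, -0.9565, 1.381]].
sigma(A) ≈ {-3, 0, 3} (3 with multiplicity 2)

A is real symmetric, so its spectrum consists of real eigenvalues. Expanding the characteristic polynomial of the displayed matrix gives
  det(λ I - A) = p(λ) = λ^4 + (-3)λ^3 + (-9)λ^2 + (27)λ + (0).
Solving p(λ) = 0 yields eigenvalues ≈ -3, 0, 3, 3. (A is shown rounded to 4 decimals, so these recover the underlying integer eigenvalues to within that precision.)
Verification: the trace of A = 3 equals the sum of eigenvalues 3, and det(A) ≈ 0.0005 matches the eigenvalue product 0.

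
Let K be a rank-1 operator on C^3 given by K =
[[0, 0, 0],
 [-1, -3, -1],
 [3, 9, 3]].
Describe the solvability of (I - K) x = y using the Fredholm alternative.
(I - K) is invertible (det(I - K) = 1 ≠ 0), so for every y in C^3 the equation (I - K) x = y has a unique solution.

K has rank 1, so it is an outer product K = u v^T: every row of K is a multiple of one row vector. Reading off the entries, u = (0, 1, -3) and v = (-1, -3, -1) (row i of K equals u_i·v^T). A rank-one matrix u v^T satisfies K u = u (v·u) and kills the (2)-dimensional subspace v^⊥, so its characteristic polynomial is lambda^2 (lambda - v·u) with v·u = tr K = 0. Hence the eigenvalues of I - K are 1 (multiplicity 2) and 1 - (0) = 1, so det(I - K) = 1. (Direct check: I - K =
[[1, 0, 0],
 [1, 4, 1],
 [-3, -9, -2]]
has determinant 1.) The finite-dimensional Fredholm alternative says: either (I - K) is invertible, or ker(I - K) ≠ {0} and then range(I - K) = ker((I - K)^*)^⊥, with dim ker(I - K) = dim ker((I - K)^*). Since det(I - K) ≠ 0, 1 is not an eigenvalue of K and ker(I - K) = {0}, so we are in the first case: for every y there is a unique x = (I - K)^(-1) y. Explicitly, by the Sherman–Morrison formula, (I - u v^T)^(-1) = I + u v^T/(1 - v·u), i.e. (I - K)^(-1) = I + K.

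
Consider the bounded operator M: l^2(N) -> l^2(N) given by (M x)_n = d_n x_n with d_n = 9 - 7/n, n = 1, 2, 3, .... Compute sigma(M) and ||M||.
sigma(M) = {9 - 7/n : n ≥ 1} ∪ {9}; ||M|| = 9

A bounded diagonal operator on l^2 with diagonal entries d_n has spectrum equal to the closure of {d_n : n ≥ 1}: every d_n is an eigenvalue (with eigenvector e_n), so {d_n} ⊂ sigma(M); the spectrum is closed, so its closure is too; and for lambda not in the closure, (M - lambda I) has bounded inverse (the diagonal entries 1/(d_n - lambda) are bounded). For our sequence d_n = 9 - 7/n, n = 1, 2, 3, ...:
  - {d_n} = {9 - 7/n : n ≥ 1}; the only limit point is 9
  - closure = {9 - 7/n : n ≥ 1} ∪ {9}
For the norm: a diagonal operator has ||M|| = sup_n |d_n|. Here d_n = 9 - 7/n increases monotonically from d_1 = 2 toward 9, with all terms in [2, 9); so sup_n |d_n| = 9 (the supremum is the limit, not attained). So ||M|| = 9.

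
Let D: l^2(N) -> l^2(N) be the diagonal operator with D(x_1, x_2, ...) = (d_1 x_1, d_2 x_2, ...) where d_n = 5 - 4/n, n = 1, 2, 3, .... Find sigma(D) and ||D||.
sigma(D) = {5 - 4/n : n ≥ 1} ∪ {5}; ||D|| = 5

A bounded diagonal operator on l^2 with diagonal entries d_n has spectrum equal to the closure of {d_n : n ≥ 1}: every d_n is an eigenvalue (with eigenvector e_n), so {d_n} ⊂ sigma(D); the spectrum is closed, so its closure is too; and for lambda not in the closure, (D - lambda I) has bounded inverse (the diagonal entries 1/(d_n - lambda) are bounded). For our sequence d_n = 5 - 4/n, n = 1, 2, 3, ...:
  - {d_n} = {5 - 4/n : n ≥ 1}; the only limit point is 5
  - closure = {5 - 4/n : n ≥ 1} ∪ {5}
For the norm: a diagonal operator has ||D|| = sup_n |d_n|. Here d_n = 5 - 4/n increases monotonically from d_1 = 1 toward 5, with all terms in [1, 5); so sup_n |d_n| = 5 (the supremum is the limit, not attained). So ||D|| = 5.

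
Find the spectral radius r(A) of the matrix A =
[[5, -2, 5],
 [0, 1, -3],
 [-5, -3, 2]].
r(A) ≈ 6.4509

The eigenvalues of A are the roots of its characteristic polynomial. With M = A (coefficients from the trace, the sum of principal 2x2 minors, and det A):
  p(λ) = det(λ I - M) = λ^3 - 8λ^2 + 33λ + 40.
No integer candidate from the rational root theorem (±divisors of 40) is a root, so the roots are irrational. The cubic discriminant is Δ = -225412 < 0, so there is one real root and a complex-conjugate pair. p(-1) = -2 and p(0) = 40 have opposite signs, so a root lies in (-1, 0); Newton's method refines it to λ ≈ -0.9612. Dividing out (λ - (-0.9612)) leaves approximately λ^2 - 8.9612λ + 41.6137. For λ^2 - 8.9612λ + 41.6137 the discriminant is -86.1514. It is negative, so the remaining roots are the complex-conjugate pair λ ≈ 4.4806 ± 4.6409i. Their product equals the constant term, so |λ|^2 ≈ 41.6137 and |λ| ≈ 6.4509.
Thus the eigenvalues (to 4 decimals) are -0.9612 (modulus 0.9612); 4.4806 ± 4.6409i (modulus 6.4509). The spectral radius is the largest modulus: r(A) ≈ 6.4509. (Cross-check: r(A) ≤ ||A||_2 ≈ 7.8295; equality holds whenever A is normal, though it can also hold for some non-normal A.)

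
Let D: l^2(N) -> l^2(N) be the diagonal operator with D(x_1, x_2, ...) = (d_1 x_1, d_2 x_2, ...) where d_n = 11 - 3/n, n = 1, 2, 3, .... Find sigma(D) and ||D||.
sigma(D) = {11 - 3/n : n ≥ 1} ∪ {11}; ||D|| = 11

A bounded diagonal operator on l^2 with diagonal entries d_n has spectrum equal to the closure of {d_n : n ≥ 1}: every d_n is an eigenvalue (with eigenvector e_n), so {d_n} ⊂ sigma(D); the spectrum is closed, so its closure is too; and for lambda not in the closure, (D - lambda I) has bounded inverse (the diagonal entries 1/(d_n - lambda) are bounded). For our sequence d_n = 11 - 3/n, n = 1, 2, 3, ...:
  - {d_n} = {11 - 3/n : n ≥ 1}; the only limit point is 11
  - closure = {11 - 3/n : n ≥ 1} ∪ {11}
For the norm: a diagonal operator has ||D|| = sup_n |d_n|. Here d_n = 11 - 3/n increases monotonically from d_1 = 8 toward 11, with all terms in [8, 11); so sup_n |d_n| = 11 (the supremum is the limit, not attained). So ||D|| = 11.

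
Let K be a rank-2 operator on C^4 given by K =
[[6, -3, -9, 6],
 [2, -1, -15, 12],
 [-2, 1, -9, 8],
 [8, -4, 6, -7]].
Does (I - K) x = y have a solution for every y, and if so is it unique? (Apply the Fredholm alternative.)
(I - K) is invertible (det(I - K) = -56 ≠ 0), so for every y in C^4 the equation (I - K) x = y has a unique solution.

K has rank 2 and factors as K = U V^T = u1 v1^T + u2 v2^T with u1 = (3, 3, 1, 1), v1 = (2, -1, -3, 2), u2 = (0, 2, 2, -3), v2 = (-2, 1, -3, 3) (multiplying out reproduces the displayed K). The nonzero eigenvalues of U V^T coincide with those of the 2 x 2 matrix G = V^T U = [[v1·u1, v1·u2], [v2·u1, v2·u2]] = [[2, -14], [-3, -13]], and by the Sylvester determinant identity det(I_4 - U V^T) = det(I_2 - V^T U) = det([[-1, 14], [3, 14]]) = (-1)(14) - (14)(3) = -56. (Direct check: I - K =
[[-5, 3, 9, -6],
 [-2, 2, 15, -12],
 [2, -1, 10, -8],
 [-8, 4, -6, 8]]
has determinant -56.) The finite-dimensional Fredholm alternative says: either (I - K) is invertible, or ker(I - K) ≠ {0} and then range(I - K) = ker((I - K)^*)^⊥, with dim ker(I - K) = dim ker((I - K)^*). Since det(I - K) ≠ 0, 1 is not an eigenvalue of K and ker(I - K) = {0}, so we are in the first case: for every y there is a unique x = (I - K)^(-1) y. (Explicitly, by the Woodbury identity, (I - U V^T)^(-1) = I + U (I_2 - G)^(-1) V^T.)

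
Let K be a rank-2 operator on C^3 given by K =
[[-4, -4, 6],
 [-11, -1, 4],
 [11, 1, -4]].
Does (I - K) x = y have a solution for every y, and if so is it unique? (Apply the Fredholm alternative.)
(I - K) is invertible (det(I - K) = -80 ≠ 0), so for every y in C^3 the equation (I - K) x = y has a unique solution.

K has rank 2 and factors as K = U V^T = u1 v1^T + u2 v2^T with u1 = (-2, -3, 3), v1 = (3, 1, -2), u2 = (2, -2, 2), v2 = (1, -1, 1) (multiplying out reproduces the displayed K). The nonzero eigenvalues of U V^T coincide with those of the 2 x 2 matrix G = V^T U = [[v1·u1, v1·u2], [v2·u1, v2·u2]] = [[-15, 0], [4, 6]], and by the Sylvester determinant identity det(I_3 - U V^T) = det(I_2 - V^T U) = det([[16, 0], [-4, -5]]) = (16)(-5) - (0)(-4) = -80. (Direct check: I - K =
[[5, 4, -6],
 [11, 2, -4],
 [-11, -1, 5]]
has determinant -80.) The finite-dimensional Fredholm alternative says: either (I - K) is invertible, or ker(I - K) ≠ {0} and then range(I - K) = ker((I - K)^*)^⊥, with dim ker(I - K) = dim ker((I - K)^*). Since det(I - K) ≠ 0, 1 is not an eigenvalue of K and ker(I - K) = {0}, so we are in the first case: for every y there is a unique x = (I - K)^(-1) y. (Explicitly, by the Woodbury identity, (I - U V^T)^(-1) = I + U (I_2 - G)^(-1) V^T.)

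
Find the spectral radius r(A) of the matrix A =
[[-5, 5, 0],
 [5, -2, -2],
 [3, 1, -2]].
r(A) ≈ 9.0122

The eigenvalues of A are the roots of its characteristic polynomial. With M = A (coefficients from the trace, the sum of principal 2x2 minors, and det A):
  p(λ) = det(λ I - M) = λ^3 + 9λ^2 + λ + 10.
No integer candidate from the rational root theorem (±divisors of 10) is a root, so the roots are irrational. The cubic discriminant is Δ = -30163 < 0, so there is one real root and a complex-conjugate pair. p(-10) = -100 and p(-9) = 1 have opposite signs, so a root lies in (-10, -9); Newton's method refines it to λ ≈ -9.0122. Dividing out (λ - (-9.0122)) leaves approximately λ^2 - 0.0122λ + 1.1096. For λ^2 - 0.0122λ + 1.1096 the discriminant is -4.4383. It is negative, so the remaining roots are the complex-conjugate pair λ ≈ 0.0061 ± 1.0534i. Their product equals the constant term, so |λ|^2 ≈ 1.1096 and |λ| ≈ 1.0534.
Thus the eigenvalues (to 4 decimals) are -9.0122 (modulus 9.0122); 0.0061 ± 1.0534i (modulus 1.0534). The spectral radius is the largest modulus: r(A) ≈ 9.0122. (Cross-check: r(A) ≤ ||A||_2 ≈ 9.0825; equality holds whenever A is normal, though it can also hold for some non-normal A.)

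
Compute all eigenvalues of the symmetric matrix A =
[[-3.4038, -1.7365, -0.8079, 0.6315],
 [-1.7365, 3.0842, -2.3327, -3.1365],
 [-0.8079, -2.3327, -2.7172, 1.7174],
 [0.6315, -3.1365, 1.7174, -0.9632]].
sigma(A) ≈ {-5, -3, -2, 6}

A is real symmetric, so its spectrum consists of real eigenvalues. Expanding the characteristic polynomial of the displayed matrix gives
  det(λ I - A) = p(λ) = λ^4 + (4)λ^3 + (-29)λ^2 + (-156.0016)λ + (-180.0033).
Solving p(λ) = 0 yields eigenvalues ≈ -5, -3, -2, 6. (A is shown rounded to 4 decimals, so these recover the underlying integer eigenvalues to within that precision.)
Verification: the trace of A = -4 equals the sum of eigenvalues -4, and det(A) ≈ -180.0033 matches the eigenvalue product -180.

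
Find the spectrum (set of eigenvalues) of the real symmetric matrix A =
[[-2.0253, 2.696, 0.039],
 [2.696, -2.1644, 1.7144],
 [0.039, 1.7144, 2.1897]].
sigma(A) ≈ {-5, 0, 3}

A is real symmetric, so its spectrum consists of real eigenvalues. Expanding the characteristic polynomial of the displayed matrix gives
  det(λ I - A) = p(λ) = λ^3 + (2)λ^2 + (-15)λ + (0).
Solving p(λ) = 0 yields eigenvalues ≈ -5, 0, 3. (A is shown rounded to 4 decimals, so these recover the underlying integer eigenvalues to within that precision.)
Verification: the trace of A = -2 equals the sum of eigenvalues -2, and det(A) ≈ -0.0005 matches the eigenvalue product 0.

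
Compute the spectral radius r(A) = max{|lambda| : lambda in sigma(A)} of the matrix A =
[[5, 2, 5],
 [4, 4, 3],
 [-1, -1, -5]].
r(A) ≈ 6.614

The eigenvalues of A are the roots of its characteristic polynomial. With M = A (coefficients from the trace, the sum of principal 2x2 minors, and det A):
  p(λ) = det(λ I - M) = λ^3 - 4λ^2 - 25λ + 51.
No integer candidate from the rational root theorem (±divisors of 51) is a root, so the roots are irrational. The cubic discriminant is Δ = 107129 > 0, so there are three distinct real roots. p(-5) = -49 and p(-4) = 23 have opposite signs, so a root lies in (-5, -4); Newton's method refines it to λ ≈ -4.3761. p(1) = 23 and p(2) = -7 have opposite signs, so a root lies in (1, 2); Newton's method refines it to λ ≈ 1.7621. p(6) = -27 and p(7) = 23 have opposite signs, so a root lies in (6, 7); Newton's method refines it to λ ≈ 6.614. Check (Vieta): the three roots sum to 4, matching tr M = 4.
Thus the eigenvalues (to 4 decimals) are -4.3761 (modulus 4.3761); 1.7621 (modulus 1.7621); 6.614 (modulus 6.614). The spectral radius is the largest modulus: r(A) ≈ 6.614. (Cross-check: r(A) ≤ ||A||_2 ≈ 10.4718; equality holds whenever A is normal, though it can also hold for some non-normal A.)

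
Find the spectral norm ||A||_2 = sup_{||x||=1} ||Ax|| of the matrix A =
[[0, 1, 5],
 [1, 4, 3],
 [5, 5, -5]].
||A||_2 ≈ 9.0728 (= sqrt(largest eigenvalue of A^T A))

||A||_2 = sigma_max(A) = sqrt(lambda_max(A^T A)). Form the symmetric matrix M = A^T A =
[[26, 29, -22],
 [29, 42, -8],
 [-22, -8, 59]].
Its characteristic polynomial (trace, sum of principal 2x2 minors, determinant of M give the coefficients) is
  p(λ) = det(λ I - M) = λ^3 - 127λ^2 + 3715λ - 3025.
No integer candidate from the rational root theorem (±divisors of 3025) is a root, so the roots are irrational. The cubic discriminant is Δ = 18171035600 > 0, so there are three distinct real roots. p(0) = -3025 and p(1) = 564 have opposite signs, so a root lies in (0, 1); Newton's method refines it to λ ≈ 0.8381. p(43) = 1404 and p(44) = -253 have opposite signs, so a root lies in (43, 44); Newton's method refines it to λ ≈ 43.847. p(82) = -975 and p(83) = 2204 have opposite signs, so a root lies in (82, 83); Newton's method refines it to λ ≈ 82.3149. Check (Vieta): the three roots sum to 127, matching tr M = 127.
So the eigenvalues of A^T A are ≈ 0.8381, 43.847, 82.3149 (all ≥ 0, as they must be for A^T A). The largest is λ_max ≈ 82.3149, hence ||A||_2 = sqrt(λ_max) ≈ 9.0728.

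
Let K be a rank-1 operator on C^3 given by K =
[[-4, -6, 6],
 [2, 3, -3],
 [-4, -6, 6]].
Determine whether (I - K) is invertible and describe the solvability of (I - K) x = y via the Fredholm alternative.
(I - K) is invertible (det(I - K) = -4 ≠ 0), so for every y in C^3 the equation (I - K) x = y has a unique solution.

K has rank 1, so it is an outer product K = u v^T: every row of K is a multiple of one row vector. Reading off the entries, u = (-2, 1, -2) and v = (2, 3, -3) (row i of K equals u_i·v^T). A rank-one matrix u v^T satisfies K u = u (v·u) and kills the (2)-dimensional subspace v^⊥, so its characteristic polynomial is lambda^2 (lambda - v·u) with v·u = tr K = 5. Hence the eigenvalues of I - K are 1 (multiplicity 2) and 1 - (5) = -4, so det(I - K) = -4. (Direct check: I - K =
[[5, 6, -6],
 [-2, -2, 3],
 [4, 6, -5]]
has determinant -4.) The finite-dimensional Fredholm alternative says: either (I - K) is invertible, or ker(I - K) ≠ {0} and then range(I - K) = ker((I - K)^*)^⊥, with dim ker(I - K) = dim ker((I - K)^*). Since det(I - K) ≠ 0, 1 is not an eigenvalue of K and ker(I - K) = {0}, so we are in the first case: for every y there is a unique x = (I - K)^(-1) y. Explicitly, by the Sherman–Morrison formula, (I - u v^T)^(-1) = I + u v^T/(1 - v·u), i.e. (I - K)^(-1) = I + K/(-4).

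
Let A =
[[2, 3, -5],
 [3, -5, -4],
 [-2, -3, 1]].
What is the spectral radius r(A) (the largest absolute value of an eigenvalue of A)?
r(A) ≈ 6.8184

The eigenvalues of A are the roots of its characteristic polynomial. With M = A (coefficients from the trace, the sum of principal 2x2 minors, and det A):
  p(λ) = det(λ I - M) = λ^3 + 2λ^2 - 44λ - 76.
No integer candidate from the rational root theorem (±divisors of 76) is a root, so the roots are irrational. The cubic discriminant is Δ = 315344 > 0, so there are three distinct real roots. p(-7) = -13 and p(-6) = 44 have opposite signs, so a root lies in (-7, -6); Newton's method refines it to λ ≈ -6.8184. p(-2) = 12 and p(-1) = -31 have opposite signs, so a root lies in (-2, -1); Newton's method refines it to λ ≈ -1.7079. p(6) = -52 and p(7) = 57 have opposite signs, so a root lies in (6, 7); Newton's method refines it to λ ≈ 6.5263. Check (Vieta): the three roots sum to -2, matching tr M = -2.
Thus the eigenvalues (to 4 decimals) are -6.8184 (modulus 6.8184); -1.7079 (modulus 1.7079); 6.5263 (modulus 6.5263). The spectral radius is the largest modulus: r(A) ≈ 6.8184. (Cross-check: r(A) ≤ ||A||_2 ≈ 7.5702; equality holds whenever A is normal, though it can also hold for some non-normal A.)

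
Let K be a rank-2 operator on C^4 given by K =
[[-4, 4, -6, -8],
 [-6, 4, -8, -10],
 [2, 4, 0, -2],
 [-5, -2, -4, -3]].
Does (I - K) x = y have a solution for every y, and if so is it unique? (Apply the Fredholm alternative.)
(I - K) is invertible (det(I - K) = -12 ≠ 0), so for every y in C^4 the equation (I - K) x = y has a unique solution.

K has rank 2 and factors as K = U V^T = u1 v1^T + u2 v2^T with u1 = (2, 2, 2, -1), v1 = (-1, 2, -2, -3), u2 = (-1, -2, 2, -3), v2 = (2, 0, 2, 2) (multiplying out reproduces the displayed K). The nonzero eigenvalues of U V^T coincide with those of the 2 x 2 matrix G = V^T U = [[v1·u1, v1·u2], [v2·u1, v2·u2]] = [[1, 2], [6, -4]], and by the Sylvester determinant identity det(I_4 - U V^T) = det(I_2 - V^T U) = det([[0, -2], [-6, 5]]) = (0)(5) - (-2)(-6) = -12. (Direct check: I - K =
[[5, -4, 6, 8],
 [6, -3, 8, 10],
 [-2, -4, 1, 2],
 [5, 2, 4, 4]]
has determinant -12.) The finite-dimensional Fredholm alternative says: either (I - K) is invertible, or ker(I - K) ≠ {0} and then range(I - K) = ker((I - K)^*)^⊥, with dim ker(I - K) = dim ker((I - K)^*). Since det(I - K) ≠ 0, 1 is not an eigenvalue of K and ker(I - K) = {0}, so we are in the first case: for every y there is a unique x = (I - K)^(-1) y. (Explicitly, by the Woodbury identity, (I - U V^T)^(-1) = I + U (I_2 - G)^(-1) V^T.)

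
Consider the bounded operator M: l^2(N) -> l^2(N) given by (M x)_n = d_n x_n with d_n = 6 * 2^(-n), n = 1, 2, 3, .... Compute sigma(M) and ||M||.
sigma(M) = {6 * 2^(-n) : n ≥ 1} ∪ {0}; ||M|| = 3

A bounded diagonal operator on l^2 with diagonal entries d_n has spectrum equal to the closure of {d_n : n ≥ 1}: every d_n is an eigenvalue (with eigenvector e_n), so {d_n} ⊂ sigma(M); the spectrum is closed, so its closure is too; and for lambda not in the closure, (M - lambda I) has bounded inverse (the diagonal entries 1/(d_n - lambda) are bounded). For our sequence d_n = 6 * 2^(-n), n = 1, 2, 3, ...:
  - {d_n} = {6 * 2^(-n) : n ≥ 1}; the only limit point is 0
  - closure = {6 * 2^(-n) : n ≥ 1} ∪ {0}
For the norm: a diagonal operator has ||M|| = sup_n |d_n|. Here d_n = 6 * 2^(-n) is positive and decreasing, so sup_n |d_n| = d_1 = 6/2 = 3. So ||M|| = 3.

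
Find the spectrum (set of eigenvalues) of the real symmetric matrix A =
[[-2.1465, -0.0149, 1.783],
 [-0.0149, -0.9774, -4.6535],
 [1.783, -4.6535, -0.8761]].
sigma(A) ≈ {-6, -2, 4}

A is real symmetric, so its spectrum consists of real eigenvalues. Expanding the characteristic polynomial of the displayed matrix gives
  det(λ I - A) = p(λ) = λ^3 + (4)λ^2 + (-20)λ + (-48).
Solving p(λ) = 0 yields eigenvalues ≈ -6, -2, 4. (A is shown rounded to 4 decimals, so these recover the underlying integer eigenvalues to within that precision.)
Verification: the trace of A = -4 equals the sum of eigenvalues -4, and det(A) ≈ 47.9992 matches the eigenvalue product 48.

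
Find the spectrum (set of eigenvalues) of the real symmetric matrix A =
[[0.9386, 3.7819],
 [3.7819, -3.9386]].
sigma(A) ≈ {-6, 3}

A is real symmetric, so its spectrum consists of real eigenvalues. Expanding the characteristic polynomial of the displayed matrix gives
  det(λ I - A) = p(λ) = λ^2 + (3)λ + (-18).
Solving p(λ) = 0 yields eigenvalues ≈ -6, 3. (A is shown rounded to 4 decimals, so these recover the underlying integer eigenvalues to within that precision.)
Verification: the trace of A = -3 equals the sum of eigenvalues -3, and det(A) ≈ -17.9995 matches the eigenvalue product -18.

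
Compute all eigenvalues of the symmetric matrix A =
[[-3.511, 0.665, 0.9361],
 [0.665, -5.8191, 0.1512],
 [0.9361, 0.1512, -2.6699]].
sigma(A) ≈ {-6, -4, -2}

A is real symmetric, so its spectrum consists of real eigenvalues. Expanding the characteristic polynomial of the displayed matrix gives
  det(λ I - A) = p(λ) = λ^3 + (12)λ^2 + (44)λ + (48).
Solving p(λ) = 0 yields eigenvalues ≈ -6, -4, -2. (A is shown rounded to 4 decimals, so these recover the underlying integer eigenvalues to within that precision.)
Verification: the trace of A = -12 equals the sum of eigenvalues -12, and det(A) ≈ -48.0000 matches the eigenvalue product -48.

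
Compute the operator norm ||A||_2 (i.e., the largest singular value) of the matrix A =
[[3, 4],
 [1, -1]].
||A||_2 = sqrt((27 + sqrt(533))/2) ≈ 5.0043 (= sqrt(largest eigenvalue of A^T A))

||A||_2 = sigma_max(A) = sqrt(lambda_max(A^T A)). Form the symmetric matrix M = A^T A =
[[10, 11],
 [11, 17]].
Its characteristic polynomial (trace, determinant of M give the coefficients) is
  p(λ) = det(λ I - M) = λ^2 - 27λ + 49.
For λ^2 - 27λ + 49 the discriminant is 533. It is nonnegative but not a perfect square, so the roots are real and irrational: λ = (27 ± sqrt(533))/2 ≈ 25.0434, 1.9566.
So the eigenvalues of A^T A are ≈ 1.9566, 25.0434 (all ≥ 0, as they must be for A^T A). The largest is λ_max = (27 + sqrt(533))/2 ≈ 25.0434, hence ||A||_2 = sqrt(λ_max) = sqrt((27 + sqrt(533))/2) ≈ 5.0043.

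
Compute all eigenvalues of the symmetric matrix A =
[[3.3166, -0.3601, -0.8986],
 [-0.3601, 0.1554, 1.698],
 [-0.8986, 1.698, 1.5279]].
sigma(A) ≈ {-1, 2, 4}

A is real symmetric, so its spectrum consists of real eigenvalues. Expanding the characteristic polynomial of the displayed matrix gives
  det(λ I - A) = p(λ) = λ^3 + (-5)λ^2 + (2)λ + (8).
Solving p(λ) = 0 yields eigenvalues ≈ -1, 2, 4. (A is shown rounded to 4 decimals, so these recover the underlying integer eigenvalues to within that precision.)
Verification: the trace of A = 5 equals the sum of eigenvalues 5, and det(A) ≈ -7.9997 matches the eigenvalue product -8.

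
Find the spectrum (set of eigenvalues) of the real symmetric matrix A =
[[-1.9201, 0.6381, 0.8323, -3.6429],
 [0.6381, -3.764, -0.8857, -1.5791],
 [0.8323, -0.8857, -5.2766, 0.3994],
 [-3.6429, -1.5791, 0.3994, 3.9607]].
sigma(A) ≈ {-6, -4, -3, 6}

A is real symmetric, so its spectrum consists of real eigenvalues. Expanding the characteristic polynomial of the displayed matrix gives
  det(λ I - A) = p(λ) = λ^4 + (7)λ^3 + (-24)λ^2 + (-252.0038)λ + (-432.0115).
Solving p(λ) = 0 yields eigenvalues ≈ -6, -4, -3, 6. (A is shown rounded to 4 decimals, so these recover the underlying integer eigenvalues to within that precision.)
Verification: the trace of A = -7 equals the sum of eigenvalues -7, and det(A) ≈ -432.0115 matches the eigenvalue product -432.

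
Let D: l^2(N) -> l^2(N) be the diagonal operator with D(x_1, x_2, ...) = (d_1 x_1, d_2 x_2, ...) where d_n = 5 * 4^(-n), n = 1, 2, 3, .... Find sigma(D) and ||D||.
sigma(D) = {5 * 4^(-n) : n ≥ 1} ∪ {0}; ||D|| = 5/4

A bounded diagonal operator on l^2 with diagonal entries d_n has spectrum equal to the closure of {d_n : n ≥ 1}: every d_n is an eigenvalue (with eigenvector e_n), so {d_n} ⊂ sigma(D); the spectrum is closed, so its closure is too; and for lambda not in the closure, (D - lambda I) has bounded inverse (the diagonal entries 1/(d_n - lambda) are bounded). For our sequence d_n = 5 * 4^(-n), n = 1, 2, 3, ...:
  - {d_n} = {5 * 4^(-n) : n ≥ 1}; the only limit point is 0
  - closure = {5 * 4^(-n) : n ≥ 1} ∪ {0}
For the norm: a diagonal operator has ||D|| = sup_n |d_n|. Here d_n = 5 * 4^(-n) is positive and decreasing, so sup_n |d_n| = d_1 = 5/4. So ||D|| = 5/4.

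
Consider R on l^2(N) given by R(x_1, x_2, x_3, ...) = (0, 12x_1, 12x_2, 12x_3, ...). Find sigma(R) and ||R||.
sigma(R) = closed disk {z in C : |z| ≤ 12}; ||R|| = 12

Note R = 12·U where U is the unit right shift (U x)_k = x_{k-1} (with x_0 := 0); so ||R|| = 12||U|| and sigma(R) = 12·sigma(U). ||R x||^2 = sum_{k≥1} |12x_k|^2 = 144||x||^2, so ||R|| = 12 and sigma(R) ⊂ {|z| ≤ 12}. For any |lambda| < 12, the equation (R - lambda I) x = 0 forces x_1 = 0, then 12x_k = lambda x_{k+1} ⇒ x = 0, so R has no eigenvalues. But (R - lambda I) is not surjective for |lambda| < 12: solving (R - lambda I) x = e_1 would require x_n proportional to (lambda/12)^(-n), which is not in l^2. So every |lambda| < 12 lies in the residual spectrum. The boundary |lambda| = 12 is in the approximate point spectrum (the spectrum is closed). Hence sigma(R) is the closed disk of radius 12.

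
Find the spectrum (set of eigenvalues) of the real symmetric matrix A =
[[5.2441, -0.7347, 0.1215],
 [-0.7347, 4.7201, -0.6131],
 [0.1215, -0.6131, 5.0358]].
sigma(A) ≈ {4, 5, 6}

A is real symmetric, so its spectrum consists of real eigenvalues. Expanding the characteristic polynomial of the displayed matrix gives
  det(λ I - A) = p(λ) = λ^3 + (-15)λ^2 + (74)λ + (-120).
Solving p(λ) = 0 yields eigenvalues ≈ 4, 5, 6. (A is shown rounded to 4 decimals, so these recover the underlying integer eigenvalues to within that precision.)
Verification: the trace of A = 15 equals the sum of eigenvalues 15, and det(A) ≈ 119.9998 matches the eigenvalue product 120.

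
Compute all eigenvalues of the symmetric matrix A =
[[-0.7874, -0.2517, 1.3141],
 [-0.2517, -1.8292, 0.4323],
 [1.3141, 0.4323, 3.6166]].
sigma(A) ≈ {-2, -1, 4}

A is real symmetric, so its spectrum consists of real eigenvalues. Expanding the characteristic polynomial of the displayed matrix gives
  det(λ I - A) = p(λ) = λ^3 + (-1)λ^2 + (-10)λ + (-8).
Solving p(λ) = 0 yields eigenvalues ≈ -2, -1, 4. (A is shown rounded to 4 decimals, so these recover the underlying integer eigenvalues to within that precision.)
Verification: the trace of A = 1 equals the sum of eigenvalues 1, and det(A) ≈ 7.9999 matches the eigenvalue product 8.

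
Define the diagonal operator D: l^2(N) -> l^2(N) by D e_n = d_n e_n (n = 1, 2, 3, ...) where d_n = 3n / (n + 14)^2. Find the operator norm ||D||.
||D|| = 3/56 (attained at n = 14)

For D diagonal, ||D|| = sup_n |d_n|. Treat f(x) = 3x / (x + 14)^2 for real x > 0. By the quotient rule, f'(x) = 3(14 - x)/(x + 14)^3, which is positive for x < 14 and negative for x > 14. So f has a unique maximum at x = 14, and since 14 is a positive integer, the supremum over n ≥ 1 is attained at n = 14: d_14 = 3·14/(14 + 14)^2 = 3·14/784 = 3/56. Hence ||D|| = 3/56.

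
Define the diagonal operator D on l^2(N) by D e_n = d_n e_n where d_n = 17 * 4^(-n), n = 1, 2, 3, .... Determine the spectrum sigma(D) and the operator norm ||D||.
sigma(D) = {17 * 4^(-n) : n ≥ 1} ∪ {0}; ||D|| = 17/4

A bounded diagonal operator on l^2 with diagonal entries d_n has spectrum equal to the closure of {d_n : n ≥ 1}: every d_n is an eigenvalue (with eigenvector e_n), so {d_n} ⊂ sigma(D); the spectrum is closed, so its closure is too; and for lambda not in the closure, (D - lambda I) has bounded inverse (the diagonal entries 1/(d_n - lambda) are bounded). For our sequence d_n = 17 * 4^(-n), n = 1, 2, 3, ...:
  - {d_n} = {17 * 4^(-n) : n ≥ 1}; the only limit point is 0
  - closure = {17 * 4^(-n) : n ≥ 1} ∪ {0}
For the norm: a diagonal operator has ||D|| = sup_n |d_n|. Here d_n = 17 * 4^(-n) is positive and decreasing, so sup_n |d_n| = d_1 = 17/4. So ||D|| = 17/4.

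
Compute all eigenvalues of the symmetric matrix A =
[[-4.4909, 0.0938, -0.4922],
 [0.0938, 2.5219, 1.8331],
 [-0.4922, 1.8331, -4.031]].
sigma(A) ≈ {-5, -4, 3}

A is real symmetric, so its spectrum consists of real eigenvalues. Expanding the characteristic polynomial of the displayed matrix gives
  det(λ I - A) = p(λ) = λ^3 + (6)λ^2 + (-7)λ + (-60).
Solving p(λ) = 0 yields eigenvalues ≈ -5, -4, 3. (A is shown rounded to 4 decimals, so these recover the underlying integer eigenvalues to within that precision.)
Verification: the trace of A = -6 equals the sum of eigenvalues -6, and det(A) ≈ 59.9993 matches the eigenvalue product 60.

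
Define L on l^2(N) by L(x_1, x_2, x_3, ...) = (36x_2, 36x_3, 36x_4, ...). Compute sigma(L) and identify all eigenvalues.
sigma(L) = closed disk {z in C : |z| ≤ 36}; sigma_p(L) = open disk {z in C : |z| < 36}

Note L = 36·V where V is the unit left shift (V x)_k = x_{k+1}; so sigma(L) = 36·sigma(V) and ||L|| = 36||V||. ||L x||^2 = 1296sum_{k≥2} |x_k|^2 ≤ 1296||x||^2, with equality on {x : x_1 = 0}, so ||L|| = 36. For any lambda with |lambda| < 36, set r = lambda/36 (|r| < 1); the vector x = (1, r, r^2, ...) is in l^2 and satisfies L x = 36(r, r^2, ...) = lambda x, so lambda is an eigenvalue. On the boundary |lambda| = 36 the geometric series diverges, so no l^2 eigenvector exists, but these lambda lie in the approximate point spectrum. Hence sigma(L) is the closed disk of radius 36 and sigma_p(L) is the open disk.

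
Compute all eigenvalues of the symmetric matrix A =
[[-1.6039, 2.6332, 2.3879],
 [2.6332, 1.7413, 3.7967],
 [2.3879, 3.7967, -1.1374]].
sigma(A) ≈ {-4, -3, 6}

A is real symmetric, so its spectrum consists of real eigenvalues. Expanding the characteristic polynomial of the displayed matrix gives
  det(λ I - A) = p(λ) = λ^3 + (1)λ^2 + (-30)λ + (-72).
Solving p(λ) = 0 yields eigenvalues ≈ -4, -3, 6. (A is shown rounded to 4 decimals, so these recover the underlying integer eigenvalues to within that precision.)
Verification: the trace of A = -1 equals the sum of eigenvalues -1, and det(A) ≈ 72.0001 matches the eigenvalue product 72.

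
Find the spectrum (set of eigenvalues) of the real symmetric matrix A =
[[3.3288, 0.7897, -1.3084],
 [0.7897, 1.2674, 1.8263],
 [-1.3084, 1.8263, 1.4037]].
sigma(A) ≈ {-1, 3, 4}

A is real symmetric, so its spectrum consists of real eigenvalues. Expanding the characteristic polynomial of the displayed matrix gives
  det(λ I - A) = p(λ) = λ^3 + (-6)λ^2 + (5)λ + (12).
Solving p(λ) = 0 yields eigenvalues ≈ -1, 3, 4. (A is shown rounded to 4 decimals, so these recover the underlying integer eigenvalues to within that precision.)
Verification: the trace of A = 6 equals the sum of eigenvalues 6, and det(A) ≈ -11.9998 matches the eigenvalue product -12.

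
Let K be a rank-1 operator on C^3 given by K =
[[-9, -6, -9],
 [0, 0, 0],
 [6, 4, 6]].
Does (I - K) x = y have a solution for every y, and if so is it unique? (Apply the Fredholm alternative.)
(I - K) is invertible (det(I - K) = 4 ≠ 0), so for every y in C^3 the equation (I - K) x = y has a unique solution.

K has rank 1, so it is an outer product K = u v^T: every row of K is a multiple of one row vector. Reading off the entries, u = (-3, 0, 2) and v = (3, 2, 3) (row i of K equals u_i·v^T). A rank-one matrix u v^T satisfies K u = u (v·u) and kills the (2)-dimensional subspace v^⊥, so its characteristic polynomial is lambda^2 (lambda - v·u) with v·u = tr K = -3. Hence the eigenvalues of I - K are 1 (multiplicity 2) and 1 - (-3) = 4, so det(I - K) = 4. (Direct check: I - K =
[[10, 6, 9],
 [0, 1, 0],
 [-6, -4, -5]]
has determinant 4.) The finite-dimensional Fredholm alternative says: either (I - K) is invertible, or ker(I - K) ≠ {0} and then range(I - K) = ker((I - K)^*)^⊥, with dim ker(I - K) = dim ker((I - K)^*). Since det(I - K) ≠ 0, 1 is not an eigenvalue of K and ker(I - K) = {0}, so we are in the first case: for every y there is a unique x = (I - K)^(-1) y. Explicitly, by the Sherman–Morrison formula, (I - u v^T)^(-1) = I + u v^T/(1 - v·u), i.e. (I - K)^(-1) = I + K/(4).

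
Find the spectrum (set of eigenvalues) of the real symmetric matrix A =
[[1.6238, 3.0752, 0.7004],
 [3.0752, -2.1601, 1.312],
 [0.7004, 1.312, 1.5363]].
sigma(A) ≈ {-4, 1, 4}

A is real symmetric, so its spectrum consists of real eigenvalues. Expanding the characteristic polynomial of the displayed matrix gives
  det(λ I - A) = p(λ) = λ^3 + (-1)λ^2 + (-16)λ + (16).
Solving p(λ) = 0 yields eigenvalues ≈ -4, 1, 4. (A is shown rounded to 4 decimals, so these recover the underlying integer eigenvalues to within that precision.)
Verification: the trace of A = 1 equals the sum of eigenvalues 1, and det(A) ≈ -16.0010 matches the eigenvalue product -16.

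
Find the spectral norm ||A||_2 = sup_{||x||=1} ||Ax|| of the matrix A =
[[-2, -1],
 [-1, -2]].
||A||_2 = 3 (= sqrt(largest eigenvalue of A^T A))

||A||_2 = sigma_max(A) = sqrt(lambda_max(A^T A)). Form the symmetric matrix M = A^T A =
[[5, 4],
 [4, 5]].
Its characteristic polynomial (trace, determinant of M give the coefficients) is
  p(λ) = det(λ I - M) = λ^2 - 10λ + 9.
For λ^2 - 10λ + 9 the discriminant is 64. It is a perfect square (8^2), so the roots are rational: λ = (10 ± 8)/2 = 9, 1.
So the eigenvalues of A^T A are ≈ 1, 9 (all ≥ 0, as they must be for A^T A). The largest is λ_max = 9, hence ||A||_2 = sqrt(λ_max) = 3.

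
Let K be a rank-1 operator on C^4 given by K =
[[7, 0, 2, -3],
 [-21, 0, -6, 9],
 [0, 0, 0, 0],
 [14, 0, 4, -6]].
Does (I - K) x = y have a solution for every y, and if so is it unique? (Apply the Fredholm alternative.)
(I - K) is singular (det(I - K) = 0, i.e. 1 ∈ sigma(K)). (I - K) x = y is solvable iff y ⊥ ker((I - K)^*) = span{(7, 0, 2, -3)}, i.e. iff 7y_1 + 2y_3 - 3y_4 = 0. When solvable, the solutions are x = y + c·(1, -3, 0, 2), c arbitrary (ker(I - K) = span{(1, -3, 0, 2)}, dimension 1).

K has rank 1, so it is an outer product K = u v^T: every row of K is a multiple of one row vector. Reading off the entries, u = (1, -3, 0, 2) and v = (7, 0, 2, -3) (row i of K equals u_i·v^T). A rank-one matrix u v^T satisfies K u = u (v·u) and kills the (3)-dimensional subspace v^⊥, so its characteristic polynomial is lambda^3 (lambda - v·u) with v·u = tr K = 1. Hence the eigenvalues of I - K are 1 (multiplicity 3) and 1 - (1) = 0, so det(I - K) = 0. (Direct check: I - K =
[[-6, 0, -2, 3],
 [21, 1, 6, -9],
 [0, 0, 1, 0],
 [-14, 0, -4, 7]]
has determinant 0.) So 1 is an eigenvalue of K and (I - K) is not invertible. The finite-dimensional Fredholm alternative says: either (I - K) is invertible, or ker(I - K) ≠ {0} and then range(I - K) = ker((I - K)^*)^⊥, with dim ker(I - K) = dim ker((I - K)^*). We are in the second case, so we need both kernels. Kernel of I - K: (I - K) u = u - u (v·u) = u - u = 0, so ker(I - K) = span{u} = span{(1, -3, 0, 2)} (it is exactly 1-dimensional because rank(I - K) = 3). Kernel of the adjoint: K is real, so (I - K)^* = I - K^T = I - v u^T, and (I - v u^T) v = v - v (u·v) = 0; hence ker((I - K)^*) = span{v} = span{(7, 0, 2, -3)}. Therefore (I - K) x = y is solvable iff <y, v> = 0, i.e. iff 7y_1 + 2y_3 - 3y_4 = 0. When this holds, K y = u (v·y) = 0, so (I - K) y = y and x = y is a particular solution; the full solution set is the line x = y + c·u = y + c·(1, -3, 0, 2), c ∈ C.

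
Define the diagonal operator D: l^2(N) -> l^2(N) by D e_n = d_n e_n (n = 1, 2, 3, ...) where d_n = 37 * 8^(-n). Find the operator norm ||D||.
||D|| = 37/8 (attained at n = 1)

For D diagonal, ||D|| = sup_n |d_n|. The sequence d_n = 37 * 8^(-n) is positive and strictly decreasing (ratio 8^(-1) < 1), so the supremum is d_1 = 37/8. Hence ||D|| = 37/8.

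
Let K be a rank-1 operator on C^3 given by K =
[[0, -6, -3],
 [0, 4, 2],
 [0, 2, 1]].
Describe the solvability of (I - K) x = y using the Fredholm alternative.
(I - K) is invertible (det(I - K) = -4 ≠ 0), so for every y in C^3 the equation (I - K) x = y has a unique solution.

K has rank 1, so it is an outer product K = u v^T: every row of K is a multiple of one row vector. Reading off the entries, u = (3, -2, -1) and v = (0, -2, -1) (row i of K equals u_i·v^T). A rank-one matrix u v^T satisfies K u = u (v·u) and kills the (2)-dimensional subspace v^⊥, so its characteristic polynomial is lambda^2 (lambda - v·u) with v·u = tr K = 5. Hence the eigenvalues of I - K are 1 (multiplicity 2) and 1 - (5) = -4, so det(I - K) = -4. (Direct check: I - K =
[[1, 6, 3],
 [0, -3, -2],
 [0, -2, 0]]
has determinant -4.) The finite-dimensional Fredholm alternative says: either (I - K) is invertible, or ker(I - K) ≠ {0} and then range(I - K) = ker((I - K)^*)^⊥, with dim ker(I - K) = dim ker((I - K)^*). Since det(I - K) ≠ 0, 1 is not an eigenvalue of K and ker(I - K) = {0}, so we are in the first case: for every y there is a unique x = (I - K)^(-1) y. Explicitly, by the Sherman–Morrison formula, (I - u v^T)^(-1) = I + u v^T/(1 - v·u), i.e. (I - K)^(-1) = I + K/(-4).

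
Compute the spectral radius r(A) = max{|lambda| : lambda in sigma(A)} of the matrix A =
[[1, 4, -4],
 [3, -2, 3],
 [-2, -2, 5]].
r(A) ≈ 6.1461

The eigenvalues of A are the roots of its characteristic polynomial. With M = A (coefficients from the trace, the sum of principal 2x2 minors, and det A):
  p(λ) = det(λ I - M) = λ^3 - 4λ^2 - 21λ + 48.
No integer candidate from the rational root theorem (±divisors of 48) is a root, so the roots are irrational. The cubic discriminant is Δ = 66756 > 0, so there are three distinct real roots. p(-5) = -72 and p(-4) = 4 have opposite signs, so a root lies in (-5, -4); Newton's method refines it to λ ≈ -4.0666. p(1) = 24 and p(2) = -2 have opposite signs, so a root lies in (1, 2); Newton's method refines it to λ ≈ 1.9205. p(6) = -6 and p(7) = 48 have opposite signs, so a root lies in (6, 7); Newton's method refines it to λ ≈ 6.1461. Check (Vieta): the three roots sum to 4, matching tr M = 4.
Thus the eigenvalues (to 4 decimals) are -4.0666 (modulus 4.0666); 1.9205 (modulus 1.9205); 6.1461 (modulus 6.1461). The spectral radius is the largest modulus: r(A) ≈ 6.1461. (Cross-check: r(A) ≤ ||A||_2 ≈ 8.4863; equality holds whenever A is normal, though it can also hold for some non-normal A.)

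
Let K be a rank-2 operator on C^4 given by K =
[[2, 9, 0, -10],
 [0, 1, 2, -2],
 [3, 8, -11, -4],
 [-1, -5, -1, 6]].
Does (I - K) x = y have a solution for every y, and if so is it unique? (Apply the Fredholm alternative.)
(I - K) is invertible (det(I - K) = -116 ≠ 0), so for every y in C^4 the equation (I - K) x = y has a unique solution.

K has rank 2 and factors as K = U V^T = u1 v1^T + u2 v2^T with u1 = (-2, 0, -3, 1), v1 = (-1, -3, 3, 2), u2 = (-3, -1, 1, 2), v2 = (0, -1, -2, 2) (multiplying out reproduces the displayed K). The nonzero eigenvalues of U V^T coincide with those of the 2 x 2 matrix G = V^T U = [[v1·u1, v1·u2], [v2·u1, v2·u2]] = [[-5, 13], [8, 3]], and by the Sylvester determinant identity det(I_4 - U V^T) = det(I_2 - V^T U) = det([[6, -13], [-8, -2]]) = (6)(-2) - (-13)(-8) = -116. (Direct check: I - K =
[[-1, -9, 0, 10],
 [0, 0, -2, 2],
 [-3, -8, 12, 4],
 [1, 5, 1, -5]]
has determinant -116.) The finite-dimensional Fredholm alternative says: either (I - K) is invertible, or ker(I - K) ≠ {0} and then range(I - K) = ker((I - K)^*)^⊥, with dim ker(I - K) = dim ker((I - K)^*). Since det(I - K) ≠ 0, 1 is not an eigenvalue of K and ker(I - K) = {0}, so we are in the first case: for every y there is a unique x = (I - K)^(-1) y. (Explicitly, by the Woodbury identity, (I - U V^T)^(-1) = I + U (I_2 - G)^(-1) V^T.)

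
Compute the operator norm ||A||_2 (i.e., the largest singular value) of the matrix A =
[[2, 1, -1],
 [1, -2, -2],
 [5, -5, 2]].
||A||_2 ≈ 7.5345 (= sqrt(largest eigenvalue of A^T A))

||A||_2 = sigma_max(A) = sqrt(lambda_max(A^T A)). Form the symmetric matrix M = A^T A =
[[30, -25, 6],
 [-25, 30, -7],
 [6, -7, 9]].
Its characteristic polynomial (trace, sum of principal 2x2 minors, determinant of M give the coefficients) is
  p(λ) = det(λ I - M) = λ^3 - 69λ^2 + 730λ - 2025.
No integer candidate from the rational root theorem (±divisors of 2025) is a root, so the roots are irrational. The cubic discriminant is Δ = 45415625 > 0, so there are three distinct real roots. p(4) = -145 and p(5) = 25 have opposite signs, so a root lies in (4, 5); Newton's method refines it to λ ≈ 4.8012. p(7) = 47 and p(8) = -89 have opposite signs, so a root lies in (7, 8); Newton's method refines it to λ ≈ 7.4295. p(56) = -1913 and p(57) = 597 have opposite signs, so a root lies in (56, 57); Newton's method refines it to λ ≈ 56.7693. Check (Vieta): the three roots sum to 69, matching tr M = 69.
So the eigenvalues of A^T A are ≈ 4.8012, 7.4295, 56.7693 (all ≥ 0, as they must be for A^T A). The largest is λ_max ≈ 56.7693, hence ||A||_2 = sqrt(λ_max) ≈ 7.5345.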